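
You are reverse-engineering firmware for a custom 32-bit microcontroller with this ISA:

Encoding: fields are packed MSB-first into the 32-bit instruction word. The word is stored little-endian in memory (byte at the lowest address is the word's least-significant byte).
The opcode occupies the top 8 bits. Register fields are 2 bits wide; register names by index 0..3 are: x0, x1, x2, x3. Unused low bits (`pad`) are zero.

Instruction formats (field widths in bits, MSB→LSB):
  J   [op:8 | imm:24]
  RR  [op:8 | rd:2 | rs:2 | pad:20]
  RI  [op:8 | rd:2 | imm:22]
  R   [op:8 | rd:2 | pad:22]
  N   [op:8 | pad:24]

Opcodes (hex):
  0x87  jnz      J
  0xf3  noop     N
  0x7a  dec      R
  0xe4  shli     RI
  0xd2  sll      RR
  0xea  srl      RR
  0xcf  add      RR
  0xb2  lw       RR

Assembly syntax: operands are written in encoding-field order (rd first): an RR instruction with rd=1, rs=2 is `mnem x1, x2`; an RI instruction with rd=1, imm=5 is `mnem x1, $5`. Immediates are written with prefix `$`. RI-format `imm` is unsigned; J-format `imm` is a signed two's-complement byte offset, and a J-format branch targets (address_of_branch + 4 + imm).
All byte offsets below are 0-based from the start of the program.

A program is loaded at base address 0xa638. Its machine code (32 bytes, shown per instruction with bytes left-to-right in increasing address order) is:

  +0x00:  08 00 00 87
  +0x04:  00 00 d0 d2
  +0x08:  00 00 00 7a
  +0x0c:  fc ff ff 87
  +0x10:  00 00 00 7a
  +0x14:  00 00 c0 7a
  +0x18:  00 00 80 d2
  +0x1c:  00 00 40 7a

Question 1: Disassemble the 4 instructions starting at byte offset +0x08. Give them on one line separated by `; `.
off 0x08: read 00 00 00 7a as little → 0x7a000000
  opcode bits[31:24]=0x7a: dec/R
  [23:22] rd=0 = x0
off 0x0c: read fc ff ff 87 as little → 0x87fffffc
  opcode bits[31:24]=0x87: jnz/J
  [23:0] imm=16777212 (s24→-4) = $-4
off 0x10: read 00 00 00 7a as little → 0x7a000000
  opcode bits[31:24]=0x7a: dec/R
  [23:22] rd=0 = x0
off 0x14: read 00 00 c0 7a as little → 0x7ac00000
  opcode bits[31:24]=0x7a: dec/R
  [23:22] rd=3 = x3

dec x0; jnz $-4; dec x0; dec x3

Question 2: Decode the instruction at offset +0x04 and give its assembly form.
sll x3, x1

@+04  little-endian(00 00 d0 d2) = 0xd2d00000
  op=0xd2d00000>>24=0xd2 ⇒ sll (RR)
  rd@[23:22]=0x3 ⇒ x3
  rs@[21:20]=0x1 ⇒ x1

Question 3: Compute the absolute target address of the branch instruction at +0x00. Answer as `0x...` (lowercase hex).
@+00  little-endian(08 00 00 87) = 0x87000008
  op=0x87000008>>24=0x87 ⇒ jnz (J)
  imm: (w>>0)&0xffffff=0x8 → $8
  target = base 0xa638 + off 0x00 + 4 + imm 8 = 0xa644

0xa644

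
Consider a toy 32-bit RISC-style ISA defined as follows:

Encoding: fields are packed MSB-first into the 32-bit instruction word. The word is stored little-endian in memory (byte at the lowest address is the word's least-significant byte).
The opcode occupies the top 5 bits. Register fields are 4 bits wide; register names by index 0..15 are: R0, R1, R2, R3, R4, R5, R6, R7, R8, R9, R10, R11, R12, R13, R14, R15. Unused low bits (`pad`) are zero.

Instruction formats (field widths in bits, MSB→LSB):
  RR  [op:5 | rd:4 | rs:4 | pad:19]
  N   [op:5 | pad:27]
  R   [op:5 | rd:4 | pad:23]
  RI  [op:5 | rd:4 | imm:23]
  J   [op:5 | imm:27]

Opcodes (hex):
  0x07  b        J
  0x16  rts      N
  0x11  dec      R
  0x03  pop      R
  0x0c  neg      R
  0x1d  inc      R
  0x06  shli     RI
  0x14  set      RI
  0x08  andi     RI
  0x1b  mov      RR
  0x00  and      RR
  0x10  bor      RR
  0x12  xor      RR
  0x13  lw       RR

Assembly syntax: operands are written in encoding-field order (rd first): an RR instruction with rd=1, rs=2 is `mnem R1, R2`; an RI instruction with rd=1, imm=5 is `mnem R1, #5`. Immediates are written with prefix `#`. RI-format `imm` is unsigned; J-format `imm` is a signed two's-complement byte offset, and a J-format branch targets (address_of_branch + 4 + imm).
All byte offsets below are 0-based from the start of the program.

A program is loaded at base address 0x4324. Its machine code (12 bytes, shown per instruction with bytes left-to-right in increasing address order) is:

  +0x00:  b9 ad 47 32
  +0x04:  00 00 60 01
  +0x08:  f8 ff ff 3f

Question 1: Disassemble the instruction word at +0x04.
+0x04: 00 00 60 01 ⇒ word 0x01600000 (little)
  op=0x01600000>>27=0x0 ⇒ and (RR)
  rd@[26:23]=0x2 ⇒ R2
  rs@[22:19]=0xc ⇒ R12

and R2, R12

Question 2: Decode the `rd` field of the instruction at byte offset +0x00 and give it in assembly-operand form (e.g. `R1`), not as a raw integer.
[00] b9 ad 47 32 → 0x3247adb9
  opcode bits[31:27]=0x6: shli/RI
  rd@[26:23]=0x4 ⇒ R4
  imm@[22:0]=0x47adb9 ⇒ #4697529

R4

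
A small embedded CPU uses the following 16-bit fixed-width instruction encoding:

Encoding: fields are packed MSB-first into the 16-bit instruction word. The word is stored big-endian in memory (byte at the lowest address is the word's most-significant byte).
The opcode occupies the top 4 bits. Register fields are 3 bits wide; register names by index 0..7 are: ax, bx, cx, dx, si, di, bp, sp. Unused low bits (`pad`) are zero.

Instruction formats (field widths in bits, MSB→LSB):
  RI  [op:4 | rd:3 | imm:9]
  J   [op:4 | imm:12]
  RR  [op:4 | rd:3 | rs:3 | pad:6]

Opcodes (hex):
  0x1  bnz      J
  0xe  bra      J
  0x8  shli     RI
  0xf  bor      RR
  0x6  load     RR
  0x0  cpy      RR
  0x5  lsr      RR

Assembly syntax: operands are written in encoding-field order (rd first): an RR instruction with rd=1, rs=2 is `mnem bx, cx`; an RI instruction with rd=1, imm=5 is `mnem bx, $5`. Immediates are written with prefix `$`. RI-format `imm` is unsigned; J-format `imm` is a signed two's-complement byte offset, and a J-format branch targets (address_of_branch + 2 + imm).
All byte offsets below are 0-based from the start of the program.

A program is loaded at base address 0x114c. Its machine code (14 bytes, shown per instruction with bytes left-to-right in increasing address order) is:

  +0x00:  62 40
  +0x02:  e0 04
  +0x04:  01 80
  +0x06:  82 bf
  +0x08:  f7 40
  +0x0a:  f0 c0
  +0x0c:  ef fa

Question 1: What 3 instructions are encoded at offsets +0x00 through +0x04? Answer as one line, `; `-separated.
load bx, bx; bra $4; cpy ax, bp

off 0x00: read 62 40 as big → 0x6240
  opcode bits[15:12]=0x6: load/RR
  rd@[11:9]=0x1 ⇒ bx
  rs@[8:6]=0x1 ⇒ bx
off 0x02: read e0 04 as big → 0xe004
  opcode bits[15:12]=0xe: bra/J
  imm@[11:0]=0x4 ⇒ $4
off 0x04: read 01 80 as big → 0x0180
  opcode bits[15:12]=0x0: cpy/RR
  rd@[11:9]=0x0 ⇒ ax
  rs@[8:6]=0x6 ⇒ bp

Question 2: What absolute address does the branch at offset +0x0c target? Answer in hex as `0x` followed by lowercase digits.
+0x0c: ef fa ⇒ word 0xeffa (big)
  opcode bits[15:12]=0xe: bra/J
  imm: (w>>0)&0xfff=0xffa (s12→-6) → $-6
  target = base 0x114c + off 0x0c + 2 + imm -6 = 0x1154

0x1154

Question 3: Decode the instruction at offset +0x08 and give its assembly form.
+0x08: f7 40 ⇒ word 0xf740 (big)
  op=0xf740>>12=0xf ⇒ bor (RR)
  rd@[11:9]=0x3 ⇒ dx
  rs@[8:6]=0x5 ⇒ di

bor dx, di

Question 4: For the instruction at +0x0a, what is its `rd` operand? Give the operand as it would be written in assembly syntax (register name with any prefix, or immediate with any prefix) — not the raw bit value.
+0x0a: f0 c0 ⇒ word 0xf0c0 (big)
  op=0xf0c0>>12=0xf ⇒ bor (RR)
  rd@[11:9]=0x0 ⇒ ax
  rs@[8:6]=0x3 ⇒ dx

ax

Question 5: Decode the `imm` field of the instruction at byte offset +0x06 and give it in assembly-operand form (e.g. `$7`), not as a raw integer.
@+06  big-endian(82 bf) = 0x82bf
  op=0x82bf>>12=0x8 ⇒ shli (RI)
  rd@[11:9]=0x1 ⇒ bx
  imm@[8:0]=0xbf ⇒ $191

$191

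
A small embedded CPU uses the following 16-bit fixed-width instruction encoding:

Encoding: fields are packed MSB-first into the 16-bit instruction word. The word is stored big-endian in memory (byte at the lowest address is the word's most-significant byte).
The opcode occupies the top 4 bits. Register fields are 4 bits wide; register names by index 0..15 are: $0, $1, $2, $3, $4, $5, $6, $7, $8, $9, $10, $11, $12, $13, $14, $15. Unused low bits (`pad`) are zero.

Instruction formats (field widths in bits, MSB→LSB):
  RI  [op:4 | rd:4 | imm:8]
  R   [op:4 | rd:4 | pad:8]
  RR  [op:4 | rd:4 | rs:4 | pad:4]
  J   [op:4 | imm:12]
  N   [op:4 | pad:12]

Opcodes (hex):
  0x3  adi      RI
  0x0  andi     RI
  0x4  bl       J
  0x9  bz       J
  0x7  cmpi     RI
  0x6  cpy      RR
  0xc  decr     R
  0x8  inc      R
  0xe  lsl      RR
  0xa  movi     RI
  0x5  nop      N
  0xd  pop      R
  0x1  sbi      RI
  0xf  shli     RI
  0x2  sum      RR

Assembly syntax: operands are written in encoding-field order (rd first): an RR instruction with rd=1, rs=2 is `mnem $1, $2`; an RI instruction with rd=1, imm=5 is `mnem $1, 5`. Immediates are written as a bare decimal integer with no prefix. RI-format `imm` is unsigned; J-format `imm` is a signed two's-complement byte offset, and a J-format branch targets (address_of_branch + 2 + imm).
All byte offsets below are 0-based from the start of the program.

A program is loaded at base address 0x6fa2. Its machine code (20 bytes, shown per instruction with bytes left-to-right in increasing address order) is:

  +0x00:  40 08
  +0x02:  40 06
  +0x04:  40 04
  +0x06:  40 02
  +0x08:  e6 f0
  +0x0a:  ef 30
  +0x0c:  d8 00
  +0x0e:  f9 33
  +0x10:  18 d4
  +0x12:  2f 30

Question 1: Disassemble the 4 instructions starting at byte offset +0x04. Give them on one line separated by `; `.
+0x04: 40 04 ⇒ word 0x4004 (big)
  op=0x4004>>12=0x4 ⇒ bl (J)
  imm: (w>>0)&0xfff=0x4 → 4
+0x06: 40 02 ⇒ word 0x4002 (big)
  op=0x4002>>12=0x4 ⇒ bl (J)
  imm: (w>>0)&0xfff=0x2 → 2
+0x08: e6 f0 ⇒ word 0xe6f0 (big)
  op=0xe6f0>>12=0xe ⇒ lsl (RR)
  rd: (w>>8)&0xf=0x6 → $6
  rs: (w>>4)&0xf=0xf → $15
+0x0a: ef 30 ⇒ word 0xef30 (big)
  op=0xef30>>12=0xe ⇒ lsl (RR)
  rd: (w>>8)&0xf=0xf → $15
  rs: (w>>4)&0xf=0x3 → $3

bl 4; bl 2; lsl $6, $15; lsl $15, $3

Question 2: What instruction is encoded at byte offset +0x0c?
[0c] d8 00 → 0xd800
  op=0xd800>>12=0xd ⇒ pop (R)
  rd@[11:8]=0x8 ⇒ $8

pop $8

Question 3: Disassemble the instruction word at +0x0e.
shli $9, 51

@+0e  big-endian(f9 33) = 0xf933
  opcode bits[15:12]=0xf: shli/RI
  rd@[11:8]=0x9 ⇒ $9
  imm@[7:0]=0x33 ⇒ 51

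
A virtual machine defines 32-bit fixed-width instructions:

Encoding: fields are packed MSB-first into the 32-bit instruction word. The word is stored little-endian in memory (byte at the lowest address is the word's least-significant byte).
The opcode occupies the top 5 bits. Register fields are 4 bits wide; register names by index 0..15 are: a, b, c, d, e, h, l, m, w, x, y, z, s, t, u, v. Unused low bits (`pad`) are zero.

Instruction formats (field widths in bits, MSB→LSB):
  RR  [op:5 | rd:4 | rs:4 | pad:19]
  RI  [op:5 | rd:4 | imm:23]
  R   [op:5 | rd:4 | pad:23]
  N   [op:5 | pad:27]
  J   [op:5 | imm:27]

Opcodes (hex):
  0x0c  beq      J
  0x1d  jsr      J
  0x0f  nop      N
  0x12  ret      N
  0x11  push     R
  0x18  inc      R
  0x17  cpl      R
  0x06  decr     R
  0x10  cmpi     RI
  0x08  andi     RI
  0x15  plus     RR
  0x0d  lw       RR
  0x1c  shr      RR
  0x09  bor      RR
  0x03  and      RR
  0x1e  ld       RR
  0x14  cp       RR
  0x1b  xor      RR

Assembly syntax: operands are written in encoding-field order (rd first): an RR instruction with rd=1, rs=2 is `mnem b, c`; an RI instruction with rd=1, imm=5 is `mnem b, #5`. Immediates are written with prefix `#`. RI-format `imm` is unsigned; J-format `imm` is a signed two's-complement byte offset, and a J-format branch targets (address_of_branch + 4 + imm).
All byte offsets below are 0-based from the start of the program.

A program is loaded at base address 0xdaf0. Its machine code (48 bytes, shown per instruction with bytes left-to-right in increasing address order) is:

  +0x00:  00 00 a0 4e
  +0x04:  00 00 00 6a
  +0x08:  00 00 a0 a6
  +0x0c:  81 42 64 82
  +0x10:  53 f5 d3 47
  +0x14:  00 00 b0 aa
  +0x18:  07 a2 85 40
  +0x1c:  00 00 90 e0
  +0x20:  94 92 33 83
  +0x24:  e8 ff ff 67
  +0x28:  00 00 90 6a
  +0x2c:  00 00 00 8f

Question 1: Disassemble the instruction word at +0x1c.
shr b, c

off 0x1c: read 00 00 90 e0 as little → 0xe0900000
  opcode bits[31:27]=0x1c: shr/RR
  [26:23] rd=1 = b
  [22:19] rs=2 = c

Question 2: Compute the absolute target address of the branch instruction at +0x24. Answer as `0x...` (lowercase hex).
0xdb00

@+24  little-endian(e8 ff ff 67) = 0x67ffffe8
  opcode bits[31:27]=0xc: beq/J
  imm: (w>>0)&0x7ffffff=0x7ffffe8 (s27→-24) → #-24
  target = base 0xdaf0 + off 0x24 + 4 + imm -24 = 0xdb00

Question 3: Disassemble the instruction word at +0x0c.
cmpi e, #6570625

off 0x0c: read 81 42 64 82 as little → 0x82644281
  op=0x82644281>>27=0x10 ⇒ cmpi (RI)
  rd: (w>>23)&0xf=0x4 → e
  imm: (w>>0)&0x7fffff=0x644281 → #6570625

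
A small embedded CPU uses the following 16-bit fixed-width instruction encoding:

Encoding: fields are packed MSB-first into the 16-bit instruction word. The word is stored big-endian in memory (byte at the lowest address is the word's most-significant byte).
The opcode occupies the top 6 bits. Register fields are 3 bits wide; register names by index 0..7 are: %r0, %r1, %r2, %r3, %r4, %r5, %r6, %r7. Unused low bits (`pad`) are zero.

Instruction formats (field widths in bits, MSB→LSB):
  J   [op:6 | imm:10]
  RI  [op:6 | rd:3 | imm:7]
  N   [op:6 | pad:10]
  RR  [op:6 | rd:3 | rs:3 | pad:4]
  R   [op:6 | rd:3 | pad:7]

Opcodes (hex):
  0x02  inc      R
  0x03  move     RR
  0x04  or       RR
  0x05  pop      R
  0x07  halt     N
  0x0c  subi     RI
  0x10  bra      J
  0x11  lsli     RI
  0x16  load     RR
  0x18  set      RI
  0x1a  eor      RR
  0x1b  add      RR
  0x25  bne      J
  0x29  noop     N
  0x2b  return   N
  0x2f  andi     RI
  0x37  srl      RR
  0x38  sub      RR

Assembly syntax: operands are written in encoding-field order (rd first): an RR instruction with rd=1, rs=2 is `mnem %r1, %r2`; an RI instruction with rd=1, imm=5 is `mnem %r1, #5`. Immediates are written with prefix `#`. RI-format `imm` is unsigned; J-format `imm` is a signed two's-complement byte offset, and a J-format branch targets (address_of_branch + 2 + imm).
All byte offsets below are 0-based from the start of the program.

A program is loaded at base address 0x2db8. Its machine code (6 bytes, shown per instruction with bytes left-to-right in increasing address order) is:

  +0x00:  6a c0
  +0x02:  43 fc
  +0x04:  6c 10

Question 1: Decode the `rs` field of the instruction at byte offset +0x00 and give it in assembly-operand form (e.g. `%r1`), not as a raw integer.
+0x00: 6a c0 ⇒ word 0x6ac0 (big)
  op=0x6ac0>>10=0x1a ⇒ eor (RR)
  [9:7] rd=5 = %r5
  [6:4] rs=4 = %r4

%r4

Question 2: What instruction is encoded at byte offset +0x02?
+0x02: 43 fc ⇒ word 0x43fc (big)
  opcode bits[15:10]=0x10: bra/J
  imm@[9:0]=0x3fc (s10→-4) ⇒ #-4

bra #-4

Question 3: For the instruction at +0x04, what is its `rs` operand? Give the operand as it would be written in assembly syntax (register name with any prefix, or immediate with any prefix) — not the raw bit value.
[04] 6c 10 → 0x6c10
  op=0x6c10>>10=0x1b ⇒ add (RR)
  [9:7] rd=0 = %r0
  [6:4] rs=1 = %r1

%r1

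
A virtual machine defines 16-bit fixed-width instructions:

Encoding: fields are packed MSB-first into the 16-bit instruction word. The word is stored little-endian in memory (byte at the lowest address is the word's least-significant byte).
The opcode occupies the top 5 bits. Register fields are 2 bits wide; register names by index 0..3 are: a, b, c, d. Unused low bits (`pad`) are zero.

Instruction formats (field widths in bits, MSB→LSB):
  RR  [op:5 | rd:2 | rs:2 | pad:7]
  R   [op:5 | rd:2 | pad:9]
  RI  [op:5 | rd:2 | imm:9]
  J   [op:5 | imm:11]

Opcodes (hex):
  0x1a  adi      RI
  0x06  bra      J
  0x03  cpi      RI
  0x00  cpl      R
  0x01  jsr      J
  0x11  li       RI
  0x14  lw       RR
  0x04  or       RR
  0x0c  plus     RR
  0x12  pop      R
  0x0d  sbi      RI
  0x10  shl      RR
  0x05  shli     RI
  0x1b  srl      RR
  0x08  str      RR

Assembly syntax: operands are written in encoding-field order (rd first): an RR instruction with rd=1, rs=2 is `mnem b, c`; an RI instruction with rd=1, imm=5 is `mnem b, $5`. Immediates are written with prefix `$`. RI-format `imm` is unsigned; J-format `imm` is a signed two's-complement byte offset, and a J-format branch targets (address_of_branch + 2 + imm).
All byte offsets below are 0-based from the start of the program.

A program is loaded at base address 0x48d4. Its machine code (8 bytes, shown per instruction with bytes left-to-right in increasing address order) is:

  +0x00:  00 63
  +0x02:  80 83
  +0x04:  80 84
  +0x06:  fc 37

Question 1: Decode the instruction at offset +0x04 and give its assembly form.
shl c, b

off 0x04: read 80 84 as little → 0x8480
  top 5b → 0x10 → shl [RR]
  [10:9] rd=2 = c
  [8:7] rs=1 = b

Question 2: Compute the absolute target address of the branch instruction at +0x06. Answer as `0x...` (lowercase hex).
0x48d8

@+06  little-endian(fc 37) = 0x37fc
  op=0x37fc>>11=0x6 ⇒ bra (J)
  imm: (w>>0)&0x7ff=0x7fc (s11→-4) → $-4
  target = base 0x48d4 + off 0x06 + 2 + imm -4 = 0x48d8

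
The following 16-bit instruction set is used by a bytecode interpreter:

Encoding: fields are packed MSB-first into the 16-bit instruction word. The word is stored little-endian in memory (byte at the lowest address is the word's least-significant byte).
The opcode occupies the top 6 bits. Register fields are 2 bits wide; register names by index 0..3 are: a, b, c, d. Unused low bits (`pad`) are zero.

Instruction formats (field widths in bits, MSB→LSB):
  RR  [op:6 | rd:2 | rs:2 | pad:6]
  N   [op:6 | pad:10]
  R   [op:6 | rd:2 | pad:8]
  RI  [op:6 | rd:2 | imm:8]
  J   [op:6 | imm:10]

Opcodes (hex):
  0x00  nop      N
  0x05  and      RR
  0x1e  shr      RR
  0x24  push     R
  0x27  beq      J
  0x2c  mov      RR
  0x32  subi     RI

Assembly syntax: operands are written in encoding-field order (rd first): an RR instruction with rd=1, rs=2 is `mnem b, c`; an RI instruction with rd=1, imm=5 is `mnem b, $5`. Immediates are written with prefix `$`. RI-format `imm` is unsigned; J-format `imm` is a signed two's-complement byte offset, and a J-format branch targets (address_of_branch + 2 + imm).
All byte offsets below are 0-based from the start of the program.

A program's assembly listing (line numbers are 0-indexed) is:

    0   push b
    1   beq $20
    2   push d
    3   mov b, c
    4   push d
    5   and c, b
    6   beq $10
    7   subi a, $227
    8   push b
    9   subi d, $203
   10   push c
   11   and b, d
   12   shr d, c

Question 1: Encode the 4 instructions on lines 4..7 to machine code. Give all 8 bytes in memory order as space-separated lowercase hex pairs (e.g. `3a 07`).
00 93 40 16 0a 9c e3 c8

line 4 (push): pack op=0x24:6|rd=3:2|pad=0:8 = 0x9300; little→ 00 93
line 5 (and): pack op=0x5:6|rd=2:2|rs=1:2|pad=0:6 = 0x1640; little→ 40 16
line 6 (beq): pack op=0x27:6|imm=10:10 = 0x9c0a; little→ 0a 9c
line 7 (subi): pack op=0x32:6|rd=0:2|imm=227:8 = 0xc8e3; little→ e3 c8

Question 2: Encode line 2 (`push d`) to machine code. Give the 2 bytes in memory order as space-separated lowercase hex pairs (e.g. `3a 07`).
L2: push op=0x24:6|rd=3:2|pad=0:8 ⇒ 0x9300 ⇒ little 00 93

00 93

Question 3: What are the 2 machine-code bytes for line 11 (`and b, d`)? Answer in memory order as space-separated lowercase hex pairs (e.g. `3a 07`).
c0 15

11. and fields op=0x5:6|rd=1:2|rs=3:2|pad=0:6 → word 15c0h → c0 15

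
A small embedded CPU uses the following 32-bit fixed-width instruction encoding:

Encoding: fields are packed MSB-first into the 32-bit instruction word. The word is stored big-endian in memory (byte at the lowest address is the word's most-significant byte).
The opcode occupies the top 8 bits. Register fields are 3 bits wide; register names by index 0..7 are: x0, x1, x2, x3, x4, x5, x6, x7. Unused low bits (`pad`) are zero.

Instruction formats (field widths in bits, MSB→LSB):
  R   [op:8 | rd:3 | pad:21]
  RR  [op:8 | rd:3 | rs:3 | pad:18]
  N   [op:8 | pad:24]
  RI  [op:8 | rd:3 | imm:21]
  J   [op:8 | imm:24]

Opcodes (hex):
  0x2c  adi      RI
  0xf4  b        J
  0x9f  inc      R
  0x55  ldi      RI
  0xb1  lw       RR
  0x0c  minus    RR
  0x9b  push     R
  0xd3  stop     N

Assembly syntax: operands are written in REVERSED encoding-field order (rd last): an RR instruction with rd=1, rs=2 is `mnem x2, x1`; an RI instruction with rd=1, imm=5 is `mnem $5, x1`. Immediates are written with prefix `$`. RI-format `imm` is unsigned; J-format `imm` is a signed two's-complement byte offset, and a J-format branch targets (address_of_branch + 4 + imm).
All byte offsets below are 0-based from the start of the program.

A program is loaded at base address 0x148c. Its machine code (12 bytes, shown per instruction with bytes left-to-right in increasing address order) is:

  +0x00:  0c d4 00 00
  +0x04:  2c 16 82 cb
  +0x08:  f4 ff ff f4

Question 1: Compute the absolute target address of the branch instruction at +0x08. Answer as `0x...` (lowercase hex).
0x148c

off 0x08: read f4 ff ff f4 as big → 0xf4fffff4
  opcode bits[31:24]=0xf4: b/J
  [23:0] imm=16777204 (s24→-12) = $-12
  target = base 0x148c + off 0x08 + 4 + imm -12 = 0x148c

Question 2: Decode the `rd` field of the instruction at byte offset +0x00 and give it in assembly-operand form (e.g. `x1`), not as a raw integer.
x6

+0x00: 0c d4 00 00 ⇒ word 0x0cd40000 (big)
  top 8b → 0xc → minus [RR]
  rd: (w>>21)&0x7=0x6 → x6
  rs: (w>>18)&0x7=0x5 → x5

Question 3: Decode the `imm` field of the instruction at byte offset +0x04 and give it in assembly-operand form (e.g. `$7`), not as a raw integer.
$1475275

[04] 2c 16 82 cb → 0x2c1682cb
  top 8b → 0x2c → adi [RI]
  [23:21] rd=0 = x0
  [20:0] imm=1475275 = $1475275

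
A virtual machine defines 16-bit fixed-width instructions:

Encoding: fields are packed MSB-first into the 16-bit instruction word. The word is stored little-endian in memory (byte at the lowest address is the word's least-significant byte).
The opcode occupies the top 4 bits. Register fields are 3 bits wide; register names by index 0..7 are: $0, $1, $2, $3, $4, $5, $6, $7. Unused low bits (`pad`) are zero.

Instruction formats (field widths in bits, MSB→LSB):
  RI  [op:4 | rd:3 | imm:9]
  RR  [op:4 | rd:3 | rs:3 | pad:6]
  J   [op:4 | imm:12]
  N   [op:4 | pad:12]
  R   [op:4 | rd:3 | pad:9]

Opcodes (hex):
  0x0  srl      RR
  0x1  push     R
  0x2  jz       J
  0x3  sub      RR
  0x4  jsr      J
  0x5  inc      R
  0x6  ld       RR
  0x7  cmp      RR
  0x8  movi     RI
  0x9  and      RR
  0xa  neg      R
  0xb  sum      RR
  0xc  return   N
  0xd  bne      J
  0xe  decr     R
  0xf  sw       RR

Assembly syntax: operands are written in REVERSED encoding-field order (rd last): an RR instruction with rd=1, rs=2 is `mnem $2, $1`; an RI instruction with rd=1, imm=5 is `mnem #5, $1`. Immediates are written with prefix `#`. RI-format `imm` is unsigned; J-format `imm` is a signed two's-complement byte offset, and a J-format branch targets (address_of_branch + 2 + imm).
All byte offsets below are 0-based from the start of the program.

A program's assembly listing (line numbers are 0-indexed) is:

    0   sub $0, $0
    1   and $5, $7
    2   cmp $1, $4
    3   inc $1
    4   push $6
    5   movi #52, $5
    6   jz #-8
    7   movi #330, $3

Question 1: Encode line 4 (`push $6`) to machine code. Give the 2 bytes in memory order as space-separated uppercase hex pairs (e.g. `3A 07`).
00 1C

line 4 (push): pack op=0x1:4|rd=6:3|pad=0:9 = 0x1c00; little→ 00 1c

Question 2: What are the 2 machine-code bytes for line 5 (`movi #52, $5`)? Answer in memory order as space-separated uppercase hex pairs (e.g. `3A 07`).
34 8A

L5: movi op=0x8:4|rd=5:3|imm=52:9 ⇒ 0x8a34 ⇒ little 34 8a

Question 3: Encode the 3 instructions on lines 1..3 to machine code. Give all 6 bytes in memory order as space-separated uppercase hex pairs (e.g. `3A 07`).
L1: and op=0x9:4|rd=7:3|rs=5:3|pad=0:6 ⇒ 0x9f40 ⇒ little 40 9f
L2: cmp op=0x7:4|rd=4:3|rs=1:3|pad=0:6 ⇒ 0x7840 ⇒ little 40 78
L3: inc op=0x5:4|rd=1:3|pad=0:9 ⇒ 0x5200 ⇒ little 00 52

40 9F 40 78 00 52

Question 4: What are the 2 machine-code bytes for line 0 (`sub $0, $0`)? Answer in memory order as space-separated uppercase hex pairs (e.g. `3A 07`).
00 30

0. sub fields op=0x3:4|rd=0:3|rs=0:3|pad=0:6 → word 3000h → 00 30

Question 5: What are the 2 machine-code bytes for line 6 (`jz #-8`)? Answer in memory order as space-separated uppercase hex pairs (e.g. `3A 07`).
L6: jz op=0x2:4|imm=-8:12 ⇒ 0x2ff8 ⇒ little f8 2f

F8 2F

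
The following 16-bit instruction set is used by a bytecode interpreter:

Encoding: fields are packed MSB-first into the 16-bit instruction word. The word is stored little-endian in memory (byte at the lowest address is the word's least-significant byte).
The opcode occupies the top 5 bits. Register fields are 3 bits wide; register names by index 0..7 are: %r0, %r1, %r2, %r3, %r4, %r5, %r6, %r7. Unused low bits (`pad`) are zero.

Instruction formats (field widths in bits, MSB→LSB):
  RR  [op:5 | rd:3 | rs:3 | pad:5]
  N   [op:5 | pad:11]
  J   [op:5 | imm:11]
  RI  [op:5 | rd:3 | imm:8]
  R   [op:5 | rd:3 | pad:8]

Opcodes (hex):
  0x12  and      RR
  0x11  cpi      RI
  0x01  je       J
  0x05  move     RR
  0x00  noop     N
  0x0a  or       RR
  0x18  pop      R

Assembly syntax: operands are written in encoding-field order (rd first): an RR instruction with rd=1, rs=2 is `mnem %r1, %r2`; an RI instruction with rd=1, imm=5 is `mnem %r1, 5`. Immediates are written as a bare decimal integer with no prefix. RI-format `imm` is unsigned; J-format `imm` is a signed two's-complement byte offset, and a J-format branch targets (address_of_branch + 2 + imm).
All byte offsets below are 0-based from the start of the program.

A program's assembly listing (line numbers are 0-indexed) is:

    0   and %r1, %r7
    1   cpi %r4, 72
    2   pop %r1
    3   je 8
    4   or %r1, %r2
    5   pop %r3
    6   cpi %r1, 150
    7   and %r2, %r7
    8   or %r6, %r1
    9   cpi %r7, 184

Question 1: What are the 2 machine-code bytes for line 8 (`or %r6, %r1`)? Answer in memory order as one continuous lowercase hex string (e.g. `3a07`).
line 8 (or): pack op=0xa:5|rd=6:3|rs=1:3|pad=0:5 = 0x5620; little→ 20 56

2056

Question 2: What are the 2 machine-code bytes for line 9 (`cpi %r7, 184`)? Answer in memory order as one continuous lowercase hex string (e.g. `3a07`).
L9: cpi op=0x11:5|rd=7:3|imm=184:8 ⇒ 0x8fb8 ⇒ little b8 8f

b88f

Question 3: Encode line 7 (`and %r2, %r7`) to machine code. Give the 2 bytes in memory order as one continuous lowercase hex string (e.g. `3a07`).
7. and fields op=0x12:5|rd=2:3|rs=7:3|pad=0:5 → word 92e0h → e0 92

e092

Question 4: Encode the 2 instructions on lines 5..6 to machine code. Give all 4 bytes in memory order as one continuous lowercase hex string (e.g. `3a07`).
00c39689

5. pop fields op=0x18:5|rd=3:3|pad=0:8 → word c300h → 00 c3
6. cpi fields op=0x11:5|rd=1:3|imm=150:8 → word 8996h → 96 89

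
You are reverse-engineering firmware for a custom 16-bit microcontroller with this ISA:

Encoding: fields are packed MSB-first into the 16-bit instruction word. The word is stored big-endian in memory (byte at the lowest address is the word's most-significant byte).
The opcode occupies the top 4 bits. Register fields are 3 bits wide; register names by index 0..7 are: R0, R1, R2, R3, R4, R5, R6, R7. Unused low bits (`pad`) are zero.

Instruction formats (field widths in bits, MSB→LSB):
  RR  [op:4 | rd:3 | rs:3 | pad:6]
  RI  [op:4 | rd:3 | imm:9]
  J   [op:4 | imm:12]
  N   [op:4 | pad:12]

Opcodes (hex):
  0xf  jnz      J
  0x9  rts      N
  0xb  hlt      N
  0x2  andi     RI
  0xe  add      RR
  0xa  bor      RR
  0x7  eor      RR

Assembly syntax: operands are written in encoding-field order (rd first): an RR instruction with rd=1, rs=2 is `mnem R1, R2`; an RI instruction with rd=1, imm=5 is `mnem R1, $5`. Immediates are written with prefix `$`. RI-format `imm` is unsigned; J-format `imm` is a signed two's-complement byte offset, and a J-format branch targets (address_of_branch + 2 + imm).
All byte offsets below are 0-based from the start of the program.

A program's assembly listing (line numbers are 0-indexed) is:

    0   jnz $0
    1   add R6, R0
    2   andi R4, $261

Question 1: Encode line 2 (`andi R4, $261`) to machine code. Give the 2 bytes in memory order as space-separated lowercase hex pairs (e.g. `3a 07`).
29 05

2. andi fields op=0x2:4|rd=4:3|imm=261:9 → word 2905h → 29 05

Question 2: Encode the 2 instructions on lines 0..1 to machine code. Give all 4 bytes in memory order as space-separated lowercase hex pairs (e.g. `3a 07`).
L0: jnz op=0xf:4|imm=0:12 ⇒ 0xf000 ⇒ big f0 00
L1: add op=0xe:4|rd=6:3|rs=0:3|pad=0:6 ⇒ 0xec00 ⇒ big ec 00

f0 00 ec 00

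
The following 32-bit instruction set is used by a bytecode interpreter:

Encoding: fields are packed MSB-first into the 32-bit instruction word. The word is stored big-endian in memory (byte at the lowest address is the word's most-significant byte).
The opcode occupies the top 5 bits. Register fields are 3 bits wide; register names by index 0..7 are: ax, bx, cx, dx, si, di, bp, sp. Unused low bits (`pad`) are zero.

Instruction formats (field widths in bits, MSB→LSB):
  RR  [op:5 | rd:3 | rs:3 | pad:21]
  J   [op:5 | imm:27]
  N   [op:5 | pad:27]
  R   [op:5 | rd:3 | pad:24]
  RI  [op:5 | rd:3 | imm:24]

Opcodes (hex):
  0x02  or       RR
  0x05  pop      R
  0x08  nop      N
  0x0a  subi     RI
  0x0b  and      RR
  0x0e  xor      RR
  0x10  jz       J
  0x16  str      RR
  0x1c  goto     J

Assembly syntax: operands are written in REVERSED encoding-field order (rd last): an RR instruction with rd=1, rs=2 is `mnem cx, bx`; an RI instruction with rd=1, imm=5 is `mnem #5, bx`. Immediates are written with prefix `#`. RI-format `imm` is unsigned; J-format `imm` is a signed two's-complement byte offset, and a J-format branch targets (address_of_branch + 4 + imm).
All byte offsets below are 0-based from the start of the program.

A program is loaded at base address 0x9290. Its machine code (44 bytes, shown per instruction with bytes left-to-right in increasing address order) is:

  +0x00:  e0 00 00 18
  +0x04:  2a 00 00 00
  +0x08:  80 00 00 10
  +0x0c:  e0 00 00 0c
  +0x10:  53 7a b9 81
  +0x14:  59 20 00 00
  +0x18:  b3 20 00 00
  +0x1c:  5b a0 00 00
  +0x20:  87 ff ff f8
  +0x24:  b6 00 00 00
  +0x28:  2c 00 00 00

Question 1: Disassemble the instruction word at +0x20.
@+20  big-endian(87 ff ff f8) = 0x87fffff8
  top 5b → 0x10 → jz [J]
  imm@[26:0]=0x7fffff8 (s27→-8) ⇒ #-8

jz #-8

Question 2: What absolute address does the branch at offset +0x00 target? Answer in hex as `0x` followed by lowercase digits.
0x92ac

+0x00: e0 00 00 18 ⇒ word 0xe0000018 (big)
  op=0xe0000018>>27=0x1c ⇒ goto (J)
  [26:0] imm=24 = #24
  target = base 0x9290 + off 0x00 + 4 + imm 24 = 0x92ac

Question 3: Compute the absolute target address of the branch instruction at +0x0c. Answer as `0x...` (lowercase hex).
0x92ac

+0x0c: e0 00 00 0c ⇒ word 0xe000000c (big)
  top 5b → 0x1c → goto [J]
  imm: (w>>0)&0x7ffffff=0xc → #12
  target = base 0x9290 + off 0x0c + 4 + imm 12 = 0x92ac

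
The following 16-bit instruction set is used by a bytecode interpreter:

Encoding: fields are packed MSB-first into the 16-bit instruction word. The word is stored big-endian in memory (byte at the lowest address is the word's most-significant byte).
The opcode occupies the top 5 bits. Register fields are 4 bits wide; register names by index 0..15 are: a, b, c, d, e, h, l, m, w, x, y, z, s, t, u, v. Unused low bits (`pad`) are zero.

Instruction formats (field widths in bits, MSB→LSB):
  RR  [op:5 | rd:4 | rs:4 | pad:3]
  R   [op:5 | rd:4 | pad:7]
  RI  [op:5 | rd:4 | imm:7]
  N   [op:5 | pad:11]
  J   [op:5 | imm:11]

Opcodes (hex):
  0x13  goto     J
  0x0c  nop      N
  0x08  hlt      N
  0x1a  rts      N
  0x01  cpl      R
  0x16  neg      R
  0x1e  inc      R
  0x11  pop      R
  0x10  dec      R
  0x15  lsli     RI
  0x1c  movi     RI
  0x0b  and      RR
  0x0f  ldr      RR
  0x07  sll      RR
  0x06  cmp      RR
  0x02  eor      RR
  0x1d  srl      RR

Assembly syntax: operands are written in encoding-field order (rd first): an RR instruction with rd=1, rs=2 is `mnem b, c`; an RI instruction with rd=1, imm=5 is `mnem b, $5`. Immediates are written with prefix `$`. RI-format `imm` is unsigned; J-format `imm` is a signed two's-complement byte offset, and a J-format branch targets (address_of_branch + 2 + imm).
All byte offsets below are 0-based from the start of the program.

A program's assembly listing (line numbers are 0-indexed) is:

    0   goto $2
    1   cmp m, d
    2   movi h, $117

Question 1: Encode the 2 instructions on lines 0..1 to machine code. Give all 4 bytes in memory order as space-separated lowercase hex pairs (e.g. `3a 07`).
98 02 33 98

0. goto fields op=0x13:5|imm=2:11 → word 9802h → 98 02
1. cmp fields op=0x6:5|rd=7:4|rs=3:4|pad=0:3 → word 3398h → 33 98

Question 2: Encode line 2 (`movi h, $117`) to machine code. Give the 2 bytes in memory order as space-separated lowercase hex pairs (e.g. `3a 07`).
e2 f5

L2: movi op=0x1c:5|rd=5:4|imm=117:7 ⇒ 0xe2f5 ⇒ big e2 f5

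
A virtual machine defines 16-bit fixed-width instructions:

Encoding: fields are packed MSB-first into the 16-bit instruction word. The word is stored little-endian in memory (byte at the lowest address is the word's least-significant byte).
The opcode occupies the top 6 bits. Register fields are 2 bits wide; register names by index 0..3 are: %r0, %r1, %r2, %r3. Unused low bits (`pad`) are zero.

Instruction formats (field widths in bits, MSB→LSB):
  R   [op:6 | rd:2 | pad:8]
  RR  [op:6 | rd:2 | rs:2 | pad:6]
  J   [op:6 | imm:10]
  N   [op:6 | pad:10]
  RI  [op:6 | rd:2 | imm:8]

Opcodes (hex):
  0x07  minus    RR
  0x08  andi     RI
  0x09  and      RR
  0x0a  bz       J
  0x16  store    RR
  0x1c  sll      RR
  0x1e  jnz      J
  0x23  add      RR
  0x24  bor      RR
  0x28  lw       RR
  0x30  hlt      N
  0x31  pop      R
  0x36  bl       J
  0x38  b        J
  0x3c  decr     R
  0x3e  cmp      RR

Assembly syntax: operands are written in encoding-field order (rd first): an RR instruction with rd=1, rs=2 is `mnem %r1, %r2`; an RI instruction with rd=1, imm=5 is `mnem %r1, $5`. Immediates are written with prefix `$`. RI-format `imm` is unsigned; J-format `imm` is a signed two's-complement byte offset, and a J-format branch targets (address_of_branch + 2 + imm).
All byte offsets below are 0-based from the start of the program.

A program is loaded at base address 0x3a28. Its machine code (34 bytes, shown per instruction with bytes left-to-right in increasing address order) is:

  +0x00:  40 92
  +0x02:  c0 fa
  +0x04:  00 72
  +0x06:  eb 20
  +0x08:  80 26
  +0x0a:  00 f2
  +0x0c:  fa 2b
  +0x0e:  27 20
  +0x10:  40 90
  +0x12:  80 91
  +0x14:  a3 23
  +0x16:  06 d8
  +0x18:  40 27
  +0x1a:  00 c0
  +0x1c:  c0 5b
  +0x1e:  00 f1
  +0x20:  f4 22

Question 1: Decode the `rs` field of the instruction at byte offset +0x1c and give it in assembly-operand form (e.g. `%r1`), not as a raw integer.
[1c] c0 5b → 0x5bc0
  top 6b → 0x16 → store [RR]
  [9:8] rd=3 = %r3
  [7:6] rs=3 = %r3

%r3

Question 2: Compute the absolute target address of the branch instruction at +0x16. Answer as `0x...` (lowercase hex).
0x3a46

@+16  little-endian(06 d8) = 0xd806
  top 6b → 0x36 → bl [J]
  imm@[9:0]=0x6 ⇒ $6
  target = base 0x3a28 + off 0x16 + 2 + imm 6 = 0x3a46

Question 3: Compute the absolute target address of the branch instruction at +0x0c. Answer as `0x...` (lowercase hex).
0x3a30

off 0x0c: read fa 2b as little → 0x2bfa
  top 6b → 0xa → bz [J]
  imm: (w>>0)&0x3ff=0x3fa (s10→-6) → $-6
  target = base 0x3a28 + off 0x0c + 2 + imm -6 = 0x3a30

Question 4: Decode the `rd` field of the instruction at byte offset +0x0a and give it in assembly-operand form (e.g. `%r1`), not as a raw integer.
%r2

[0a] 00 f2 → 0xf200
  opcode bits[15:10]=0x3c: decr/R
  rd@[9:8]=0x2 ⇒ %r2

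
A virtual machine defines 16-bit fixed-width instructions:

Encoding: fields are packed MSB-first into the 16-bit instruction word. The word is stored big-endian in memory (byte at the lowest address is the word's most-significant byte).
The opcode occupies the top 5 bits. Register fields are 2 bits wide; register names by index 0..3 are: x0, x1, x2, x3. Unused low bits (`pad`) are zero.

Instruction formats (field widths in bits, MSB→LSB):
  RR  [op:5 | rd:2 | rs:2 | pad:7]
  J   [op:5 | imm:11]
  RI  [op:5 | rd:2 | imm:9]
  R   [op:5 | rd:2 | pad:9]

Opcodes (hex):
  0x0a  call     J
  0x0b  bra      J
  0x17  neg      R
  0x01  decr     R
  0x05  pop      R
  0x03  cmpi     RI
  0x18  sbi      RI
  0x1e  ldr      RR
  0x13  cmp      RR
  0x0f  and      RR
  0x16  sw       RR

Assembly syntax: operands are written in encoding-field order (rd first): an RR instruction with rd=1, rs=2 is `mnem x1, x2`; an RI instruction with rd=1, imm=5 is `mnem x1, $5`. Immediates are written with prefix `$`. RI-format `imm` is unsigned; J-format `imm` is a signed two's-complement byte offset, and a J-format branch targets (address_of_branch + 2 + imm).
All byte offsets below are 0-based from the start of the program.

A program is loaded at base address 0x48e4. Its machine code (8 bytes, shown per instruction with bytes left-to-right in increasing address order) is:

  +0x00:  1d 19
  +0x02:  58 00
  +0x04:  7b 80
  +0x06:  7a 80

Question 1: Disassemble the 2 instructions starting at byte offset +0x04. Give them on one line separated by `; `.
and x1, x3; and x1, x1

off 0x04: read 7b 80 as big → 0x7b80
  opcode bits[15:11]=0xf: and/RR
  rd@[10:9]=0x1 ⇒ x1
  rs@[8:7]=0x3 ⇒ x3
off 0x06: read 7a 80 as big → 0x7a80
  opcode bits[15:11]=0xf: and/RR
  rd@[10:9]=0x1 ⇒ x1
  rs@[8:7]=0x1 ⇒ x1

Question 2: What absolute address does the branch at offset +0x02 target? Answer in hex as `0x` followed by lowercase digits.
@+02  big-endian(58 00) = 0x5800
  opcode bits[15:11]=0xb: bra/J
  imm@[10:0]=0x0 ⇒ $0
  target = base 0x48e4 + off 0x02 + 2 + imm 0 = 0x48e8

0x48e8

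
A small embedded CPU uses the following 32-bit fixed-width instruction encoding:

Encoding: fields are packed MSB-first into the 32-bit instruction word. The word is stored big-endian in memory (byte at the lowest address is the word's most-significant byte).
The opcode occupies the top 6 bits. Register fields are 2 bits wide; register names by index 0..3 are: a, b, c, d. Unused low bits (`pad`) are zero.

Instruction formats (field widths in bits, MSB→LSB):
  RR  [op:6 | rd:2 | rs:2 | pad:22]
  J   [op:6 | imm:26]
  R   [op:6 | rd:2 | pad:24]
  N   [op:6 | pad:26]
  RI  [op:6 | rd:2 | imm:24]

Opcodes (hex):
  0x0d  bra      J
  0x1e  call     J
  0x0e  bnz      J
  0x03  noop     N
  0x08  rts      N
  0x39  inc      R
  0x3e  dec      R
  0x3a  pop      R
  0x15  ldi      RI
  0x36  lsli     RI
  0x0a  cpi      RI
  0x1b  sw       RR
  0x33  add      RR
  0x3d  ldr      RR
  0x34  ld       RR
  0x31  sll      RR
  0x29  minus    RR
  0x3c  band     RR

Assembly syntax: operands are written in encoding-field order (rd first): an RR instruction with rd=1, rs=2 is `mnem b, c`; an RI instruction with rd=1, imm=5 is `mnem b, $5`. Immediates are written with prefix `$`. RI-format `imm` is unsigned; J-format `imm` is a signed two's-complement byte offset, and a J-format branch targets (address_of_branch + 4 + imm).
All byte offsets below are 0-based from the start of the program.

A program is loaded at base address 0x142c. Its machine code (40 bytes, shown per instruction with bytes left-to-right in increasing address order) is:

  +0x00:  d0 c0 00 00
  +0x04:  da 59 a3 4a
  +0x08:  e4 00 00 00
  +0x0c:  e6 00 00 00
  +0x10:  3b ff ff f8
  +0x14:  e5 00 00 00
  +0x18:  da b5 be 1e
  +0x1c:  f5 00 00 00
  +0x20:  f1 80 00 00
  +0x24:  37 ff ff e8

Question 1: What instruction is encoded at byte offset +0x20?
off 0x20: read f1 80 00 00 as big → 0xf1800000
  top 6b → 0x3c → band [RR]
  rd: (w>>24)&0x3=0x1 → b
  rs: (w>>22)&0x3=0x2 → c

band b, c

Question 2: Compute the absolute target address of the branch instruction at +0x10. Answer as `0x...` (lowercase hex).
off 0x10: read 3b ff ff f8 as big → 0x3bfffff8
  top 6b → 0xe → bnz [J]
  [25:0] imm=67108856 (s26→-8) = $-8
  target = base 0x142c + off 0x10 + 4 + imm -8 = 0x1438

0x1438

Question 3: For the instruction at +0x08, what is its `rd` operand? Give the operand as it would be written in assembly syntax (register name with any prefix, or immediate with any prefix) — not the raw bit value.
+0x08: e4 00 00 00 ⇒ word 0xe4000000 (big)
  op=0xe4000000>>26=0x39 ⇒ inc (R)
  rd@[25:24]=0x0 ⇒ a

a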